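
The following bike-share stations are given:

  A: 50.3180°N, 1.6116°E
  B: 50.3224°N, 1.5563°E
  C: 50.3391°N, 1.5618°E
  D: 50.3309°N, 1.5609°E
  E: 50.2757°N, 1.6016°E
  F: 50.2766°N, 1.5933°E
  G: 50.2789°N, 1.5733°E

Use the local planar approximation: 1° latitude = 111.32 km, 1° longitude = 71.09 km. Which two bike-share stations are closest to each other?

Pairwise distances:
E–F: 0.5985 km
C–D: 0.9151 km
B–D: 1.0011 km
F–G: 1.4447 km
B–C: 1.8997 km
E–G: 2.0431 km
A–D: 3.8798 km
A–B: 3.9617 km
A–C: 4.2486 km
A–E: 4.7622 km
A–F: 4.7887 km
B–G: 4.9909 km
A–G: 5.1341 km
B–F: 5.7370 km
D–G: 5.8554 km
B–E: 6.1153 km
D–F: 6.4686 km
C–G: 6.7511 km
D–E: 6.7920 km
C–F: 7.3090 km
C–E: 7.6037 km
Closest pair: E–F at 0.5985 km.

E and F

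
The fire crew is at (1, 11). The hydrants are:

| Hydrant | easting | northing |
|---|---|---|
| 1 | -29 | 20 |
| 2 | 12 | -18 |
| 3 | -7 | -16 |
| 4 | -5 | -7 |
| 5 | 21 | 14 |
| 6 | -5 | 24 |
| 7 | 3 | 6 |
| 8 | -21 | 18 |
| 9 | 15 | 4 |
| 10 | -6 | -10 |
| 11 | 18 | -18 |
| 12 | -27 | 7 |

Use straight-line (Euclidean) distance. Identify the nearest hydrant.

Distances from (1, 11):
1: 31.3
2: 31.0
3: 28.2
4: 19.0
5: 20.2
6: 14.3
7: 5.4
8: 23.1
9: 15.7
10: 22.1
11: 33.6
12: 28.3
Minimum: 7 at 5.4.

7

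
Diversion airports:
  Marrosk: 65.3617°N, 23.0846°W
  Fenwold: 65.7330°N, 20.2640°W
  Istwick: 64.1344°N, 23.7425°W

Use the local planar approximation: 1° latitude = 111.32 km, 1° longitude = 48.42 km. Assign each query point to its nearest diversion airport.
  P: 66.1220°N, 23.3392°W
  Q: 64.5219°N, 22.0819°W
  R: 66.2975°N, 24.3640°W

P→Marrosk; Q→Istwick; R→Marrosk

P at 66.1220°N, 23.3392°W:
  Marrosk: √((-0.7603·111.32)² + (0.2546·48.42)²) = √(7163.353382 + 151.972976) = 85.5297 km
  Fenwold: √((-0.3890·111.32)² + (3.0752·48.42)²) = √(1875.191380 + 22171.562597) = 155.0702 km
  Istwick: √((-1.9876·111.32)² + (-0.4033·48.42)²) = √(48955.824753 + 381.334426) = 222.1197 km
  → nearest: Marrosk (85.5297 km)
Q at 64.5219°N, 22.0819°W:
  Marrosk: √((0.8398·111.32)² + (-1.0027·48.42)²) = √(8739.732413 + 2357.173772) = 105.3419 km
  Fenwold: √((1.2111·111.32)² + (1.8179·48.42)²) = √(18176.338565 + 7747.998884) = 161.0104 km
  Istwick: √((-0.3875·111.32)² + (-1.6606·48.42)²) = √(1860.757632 + 6465.165361) = 91.2465 km
  → nearest: Istwick (91.2465 km)
R at 66.2975°N, 24.3640°W:
  Marrosk: √((-0.9358·111.32)² + (1.2794·48.42)²) = √(10852.067266 + 3837.622599) = 121.2010 km
  Fenwold: √((-0.5645·111.32)² + (4.1000·48.42)²) = √(3948.883195 + 39410.984484) = 208.2303 km
  Istwick: √((-2.1631·111.32)² + (0.6215·48.42)²) = √(57982.854241 + 905.590455) = 242.6694 km
  → nearest: Marrosk (121.2010 km)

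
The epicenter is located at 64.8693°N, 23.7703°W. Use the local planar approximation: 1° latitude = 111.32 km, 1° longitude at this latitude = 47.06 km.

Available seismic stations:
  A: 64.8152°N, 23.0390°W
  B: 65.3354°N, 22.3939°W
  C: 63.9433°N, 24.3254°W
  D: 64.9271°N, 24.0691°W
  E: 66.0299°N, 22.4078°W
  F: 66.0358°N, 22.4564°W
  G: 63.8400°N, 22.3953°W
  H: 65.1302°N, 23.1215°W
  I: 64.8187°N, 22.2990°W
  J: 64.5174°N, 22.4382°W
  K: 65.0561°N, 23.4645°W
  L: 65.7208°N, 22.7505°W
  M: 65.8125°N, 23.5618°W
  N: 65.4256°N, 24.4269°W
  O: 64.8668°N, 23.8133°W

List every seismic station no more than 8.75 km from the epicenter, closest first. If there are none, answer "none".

O

Distances from 64.8693°N, 23.7703°W:
A: √((-0.0541·111.32)² + (0.7313·47.06)²) = √(36.269446 + 1184.390711) = 34.9379 km
B: √((0.4661·111.32)² + (1.3764·47.06)²) = √(2692.183147 + 4195.591275) = 82.9926 km
C: √((-0.9260·111.32)² + (-0.5551·47.06)²) = √(10625.964697 + 682.411442) = 106.3408 km
D: √((0.0578·111.32)² + (-0.2988·47.06)²) = √(41.400165 + 197.726570) = 15.4637 km
E: √((1.1606·111.32)² + (1.3625·47.06)²) = √(16692.121137 + 4111.278221) = 144.2338 km
F: √((1.1665·111.32)² + (1.3139·47.06)²) = √(16862.263889 + 3823.212795) = 143.8245 km
G: √((-1.0293·111.32)² + (1.3750·47.06)²) = √(13128.960475 + 4187.060556) = 131.5904 km
H: √((0.2609·111.32)² + (0.6488·47.06)²) = √(843.518387 + 932.235266) = 42.1397 km
I: √((-0.0506·111.32)² + (1.4713·47.06)²) = √(31.728346 + 4794.091466) = 69.4681 km
J: √((-0.3519·111.32)² + (1.3321·47.06)²) = √(1534.563729 + 3929.863830) = 73.9218 km
K: √((0.1868·111.32)² + (0.3058·47.06)²) = √(432.414391 + 207.099384) = 25.2886 km
L: √((0.8515·111.32)² + (1.0198·47.06)²) = √(8984.950729 + 2303.211715) = 106.2458 km
M: √((0.9432·111.32)² + (0.2085·47.06)²) = √(11024.375049 + 96.275540) = 105.4545 km
N: √((0.5563·111.32)² + (-0.6566·47.06)²) = √(3834.992467 + 954.785033) = 69.2082 km
O: √((-0.0025·111.32)² + (-0.0430·47.06)²) = √(0.077451 + 4.094876) = 2.0426 km
Threshold 8.75 km: O (2.0426 km) is within range.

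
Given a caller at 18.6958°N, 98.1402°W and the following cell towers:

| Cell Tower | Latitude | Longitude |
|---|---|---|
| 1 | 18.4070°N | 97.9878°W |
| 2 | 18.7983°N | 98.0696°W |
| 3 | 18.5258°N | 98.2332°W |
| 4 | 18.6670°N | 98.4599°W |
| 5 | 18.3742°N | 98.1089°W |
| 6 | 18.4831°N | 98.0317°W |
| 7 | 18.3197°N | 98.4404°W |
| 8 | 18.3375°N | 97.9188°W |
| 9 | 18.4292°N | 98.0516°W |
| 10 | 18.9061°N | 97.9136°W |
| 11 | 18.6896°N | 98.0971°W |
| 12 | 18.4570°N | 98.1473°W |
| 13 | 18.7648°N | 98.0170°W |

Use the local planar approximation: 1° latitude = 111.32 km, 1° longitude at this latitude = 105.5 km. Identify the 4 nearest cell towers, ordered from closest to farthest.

Distances from 18.6958°N, 98.1402°W:
1: 35.9455 km
2: 13.6262 km
3: 21.3166 km
4: 33.8804 km
5: 35.9525 km
6: 26.2995 km
7: 52.4971 km
8: 46.2220 km
9: 31.1151 km
10: 33.4599 km
11: 4.5991 km
12: 26.5938 km
13: 15.0976 km
Sorted: 11 (4.5991 km) < 2 (13.6262 km) < 13 (15.0976 km) < 3 (21.3166 km) < 6 (26.2995 km) < 12 (26.5938 km) < …

11, 2, 13, 3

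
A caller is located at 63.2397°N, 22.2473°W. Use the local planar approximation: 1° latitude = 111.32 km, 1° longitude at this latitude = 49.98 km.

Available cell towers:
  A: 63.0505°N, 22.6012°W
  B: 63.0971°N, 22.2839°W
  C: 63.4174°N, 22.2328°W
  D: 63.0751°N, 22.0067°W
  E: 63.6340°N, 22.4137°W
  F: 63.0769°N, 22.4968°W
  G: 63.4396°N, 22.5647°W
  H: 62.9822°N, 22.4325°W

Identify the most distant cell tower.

E

Distances from 63.2397°N, 22.2473°W:
A: 27.5038 km
B: 15.9793 km
C: 19.7948 km
D: 21.9168 km
E: 44.6744 km
F: 21.9986 km
G: 27.3285 km
H: 30.1223 km
Maximum: E at 44.6744 km.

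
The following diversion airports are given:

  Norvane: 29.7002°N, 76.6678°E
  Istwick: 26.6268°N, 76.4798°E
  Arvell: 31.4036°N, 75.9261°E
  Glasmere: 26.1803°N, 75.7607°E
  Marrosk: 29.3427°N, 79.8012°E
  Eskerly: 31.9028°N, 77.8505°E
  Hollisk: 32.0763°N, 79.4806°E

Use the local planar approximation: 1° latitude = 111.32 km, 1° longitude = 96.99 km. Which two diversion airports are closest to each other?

Pairwise distances:
Norvane–Istwick: 342.6164 km
Norvane–Arvell: 202.8095 km
Norvane–Glasmere: 401.5910 km
Norvane–Marrosk: 306.5031 km
Norvane–Eskerly: 270.6995 km
Norvane–Hollisk: 379.9887 km
Istwick–Arvell: 534.4583 km
Istwick–Glasmere: 85.6444 km
Istwick–Marrosk: 441.7937 km
Istwick–Eskerly: 602.1827 km
Istwick–Hollisk: 672.8438 km
Arvell–Glasmere: 581.6790 km
Arvell–Marrosk: 440.3333 km
Arvell–Eskerly: 194.7446 km
Arvell–Hollisk: 352.7903 km
Glasmere–Marrosk: 526.7896 km
Glasmere–Eskerly: 668.4973 km
Glasmere–Hollisk: 748.9709 km
Marrosk–Eskerly: 342.0753 km
Marrosk–Hollisk: 305.8889 km
Eskerly–Hollisk: 159.2787 km
Closest pair: Istwick–Glasmere at 85.6444 km.

Istwick and Glasmere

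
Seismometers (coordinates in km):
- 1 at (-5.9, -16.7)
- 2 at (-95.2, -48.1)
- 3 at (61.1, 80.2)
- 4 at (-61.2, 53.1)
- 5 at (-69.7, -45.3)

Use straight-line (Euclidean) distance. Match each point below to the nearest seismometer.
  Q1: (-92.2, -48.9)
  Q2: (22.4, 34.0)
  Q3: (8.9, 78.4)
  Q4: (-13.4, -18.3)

Q1→2; Q2→1; Q3→3; Q4→1

Q1 at (-92.2, -48.9):
  1: √((86.3)² + (32.2)²) = √(7447.690 + 1036.840) = 92.1 km
  2: √((-3.0)² + (0.8)²) = √(9.000 + 0.640) = 3.1 km
  3: √((153.3)² + (129.1)²) = √(23500.890 + 16666.810) = 200.4 km
  4: √((31.0)² + (102.0)²) = √(961.000 + 10404.000) = 106.6 km
  5: √((22.5)² + (3.6)²) = √(506.250 + 12.960) = 22.8 km
  → nearest: 2 (3.1 km)
Q2 at (22.4, 34.0):
  1: √((-28.3)² + (-50.7)²) = √(800.890 + 2570.490) = 58.1 km
  2: √((-117.6)² + (-82.1)²) = √(13829.760 + 6740.410) = 143.4 km
  3: √((38.7)² + (46.2)²) = √(1497.690 + 2134.440) = 60.3 km
  4: √((-83.6)² + (19.1)²) = √(6988.960 + 364.810) = 85.8 km
  5: √((-92.1)² + (-79.3)²) = √(8482.410 + 6288.490) = 121.5 km
  → nearest: 1 (58.1 km)
Q3 at (8.9, 78.4):
  1: √((-14.8)² + (-95.1)²) = √(219.040 + 9044.010) = 96.2 km
  2: √((-104.1)² + (-126.5)²) = √(10836.810 + 16002.250) = 163.8 km
  3: √((52.2)² + (1.8)²) = √(2724.840 + 3.240) = 52.2 km
  4: √((-70.1)² + (-25.3)²) = √(4914.010 + 640.090) = 74.5 km
  5: √((-78.6)² + (-123.7)²) = √(6177.960 + 15301.690) = 146.6 km
  → nearest: 3 (52.2 km)
Q4 at (-13.4, -18.3):
  1: √((7.5)² + (1.6)²) = √(56.250 + 2.560) = 7.7 km
  2: √((-81.8)² + (-29.8)²) = √(6691.240 + 888.040) = 87.1 km
  3: √((74.5)² + (98.5)²) = √(5550.250 + 9702.250) = 123.5 km
  4: √((-47.8)² + (71.4)²) = √(2284.840 + 5097.960) = 85.9 km
  5: √((-56.3)² + (-27.0)²) = √(3169.690 + 729.000) = 62.4 km
  → nearest: 1 (7.7 km)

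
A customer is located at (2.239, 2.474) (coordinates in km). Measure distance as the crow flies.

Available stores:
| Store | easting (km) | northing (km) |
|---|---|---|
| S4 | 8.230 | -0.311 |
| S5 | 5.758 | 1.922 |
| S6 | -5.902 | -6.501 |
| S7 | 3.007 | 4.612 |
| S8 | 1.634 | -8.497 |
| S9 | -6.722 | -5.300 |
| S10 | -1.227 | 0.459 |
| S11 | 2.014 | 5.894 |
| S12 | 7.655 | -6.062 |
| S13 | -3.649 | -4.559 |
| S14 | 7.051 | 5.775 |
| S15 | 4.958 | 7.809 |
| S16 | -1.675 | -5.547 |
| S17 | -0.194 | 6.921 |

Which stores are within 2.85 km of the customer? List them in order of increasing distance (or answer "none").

Distances from (2.239, 2.474):
S4: √((5.991)² + (-2.785)²) = √(35.89208 + 7.75623) = 6.607 km
S5: √((3.519)² + (-0.552)²) = √(12.38336 + 0.30470) = 3.562 km
S6: √((-8.141)² + (-8.975)²) = √(66.27588 + 80.55063) = 12.117 km
S7: √((0.768)² + (2.138)²) = √(0.58982 + 4.57104) = 2.272 km
S8: √((-0.605)² + (-10.971)²) = √(0.36602 + 120.36284) = 10.988 km
S9: √((-8.961)² + (-7.774)²) = √(80.29952 + 60.43508) = 11.863 km
S10: √((-3.466)² + (-2.015)²) = √(12.01316 + 4.06023) = 4.009 km
S11: √((-0.225)² + (3.420)²) = √(0.05063 + 11.69640) = 3.427 km
S12: √((5.416)² + (-8.536)²) = √(29.33306 + 72.86330) = 10.109 km
S13: √((-5.888)² + (-7.033)²) = √(34.66854 + 49.46309) = 9.172 km
S14: √((4.812)² + (3.301)²) = √(23.15534 + 10.89660) = 5.835 km
S15: √((2.719)² + (5.335)²) = √(7.39296 + 28.46223) = 5.988 km
S16: √((-3.914)² + (-8.021)²) = √(15.31940 + 64.33644) = 8.925 km
S17: √((-2.433)² + (4.447)²) = √(5.91949 + 19.77581) = 5.069 km
Threshold 2.85 km: S7 (2.272 km) is within range.

S7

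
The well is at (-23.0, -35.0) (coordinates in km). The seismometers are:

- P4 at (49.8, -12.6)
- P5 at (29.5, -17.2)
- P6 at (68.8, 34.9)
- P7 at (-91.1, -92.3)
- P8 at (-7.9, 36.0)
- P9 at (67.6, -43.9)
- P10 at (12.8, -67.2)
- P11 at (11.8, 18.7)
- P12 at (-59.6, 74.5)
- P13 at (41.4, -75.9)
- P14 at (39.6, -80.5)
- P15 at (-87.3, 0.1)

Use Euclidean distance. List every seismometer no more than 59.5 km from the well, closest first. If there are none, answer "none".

P10, P5

Distances from (-23.0, -35.0):
P4: √((72.8)² + (22.4)²) = √(5299.840 + 501.760) = 76.2 km
P5: √((52.5)² + (17.8)²) = √(2756.250 + 316.840) = 55.4 km
P6: √((91.8)² + (69.9)²) = √(8427.240 + 4886.010) = 115.4 km
P7: √((-68.1)² + (-57.3)²) = √(4637.610 + 3283.290) = 89.0 km
P8: √((15.1)² + (71.0)²) = √(228.010 + 5041.000) = 72.6 km
P9: √((90.6)² + (-8.9)²) = √(8208.360 + 79.210) = 91.0 km
P10: √((35.8)² + (-32.2)²) = √(1281.640 + 1036.840) = 48.2 km
P11: √((34.8)² + (53.7)²) = √(1211.040 + 2883.690) = 64.0 km
P12: √((-36.6)² + (109.5)²) = √(1339.560 + 11990.250) = 115.5 km
P13: √((64.4)² + (-40.9)²) = √(4147.360 + 1672.810) = 76.3 km
P14: √((62.6)² + (-45.5)²) = √(3918.760 + 2070.250) = 77.4 km
P15: √((-64.3)² + (35.1)²) = √(4134.490 + 1232.010) = 73.3 km
Threshold 59.5 km: P10 (48.2 km), P5 (55.4 km) are within range.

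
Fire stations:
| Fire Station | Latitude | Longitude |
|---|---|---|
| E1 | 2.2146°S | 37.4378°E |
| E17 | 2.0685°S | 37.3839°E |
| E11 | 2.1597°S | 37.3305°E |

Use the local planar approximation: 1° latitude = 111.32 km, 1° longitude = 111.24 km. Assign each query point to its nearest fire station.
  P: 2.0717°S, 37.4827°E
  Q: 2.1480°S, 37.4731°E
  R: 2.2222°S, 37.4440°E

P→E17; Q→E1; R→E1

P at 2.0717°S, 37.4827°E:
  E1: √((-0.1429·111.32)² + (-0.0449·111.24)²) = √(253.052629 + 24.946788) = 16.6733 km
  E17: √((0.0032·111.32)² + (-0.0988·111.24)²) = √(0.126896 + 120.791354) = 10.9963 km
  E11: √((-0.0880·111.32)² + (-0.1522·111.24)²) = √(95.964751 + 286.649551) = 19.5605 km
  → nearest: E17 (10.9963 km)
Q at 2.1480°S, 37.4731°E:
  E1: √((-0.0666·111.32)² + (-0.0353·111.24)²) = √(54.966091 + 15.419538) = 8.3896 km
  E17: √((0.0795·111.32)² + (-0.0892·111.24)²) = √(78.321438 + 98.458150) = 13.2958 km
  E11: √((-0.0117·111.32)² + (-0.1426·111.24)²) = √(1.696360 + 251.629185) = 15.9162 km
  → nearest: E1 (8.3896 km)
R at 2.2222°S, 37.4440°E:
  E1: √((0.0076·111.32)² + (-0.0062·111.24)²) = √(0.715770 + 0.475670) = 1.0915 km
  E17: √((0.1537·111.32)² + (-0.0601·111.24)²) = √(292.748130 + 44.696231) = 18.3697 km
  E11: √((0.0625·111.32)² + (-0.1135·111.24)²) = √(48.406806 + 159.409311) = 14.4158 km
  → nearest: E1 (1.0915 km)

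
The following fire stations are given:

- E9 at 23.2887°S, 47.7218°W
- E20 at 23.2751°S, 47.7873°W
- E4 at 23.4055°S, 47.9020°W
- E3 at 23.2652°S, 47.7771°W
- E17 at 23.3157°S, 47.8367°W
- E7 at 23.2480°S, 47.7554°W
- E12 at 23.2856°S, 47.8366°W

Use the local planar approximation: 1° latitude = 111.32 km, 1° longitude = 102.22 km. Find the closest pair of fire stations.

E20 and E3

Pairwise distances:
E9–E20: √((0.0136·111.32)² + (-0.0655·102.22)²) = √(2.292051 + 44.828515) = 6.8644 km
E9–E4: √((-0.1168·111.32)² + (-0.1802·102.22)²) = √(169.056581 + 339.298021) = 22.5467 km
E9–E3: √((0.0235·111.32)² + (-0.0553·102.22)²) = √(6.843561 + 31.953763) = 6.2287 km
E9–E17: √((-0.0270·111.32)² + (-0.1149·102.22)²) = √(9.033872 + 137.946857) = 12.1236 km
E9–E7: √((0.0407·111.32)² + (-0.0336·102.22)²) = √(20.527460 + 11.796422) = 5.6854 km
E9–E12: √((0.0031·111.32)² + (-0.1148·102.22)²) = √(0.119088 + 137.706845) = 11.7399 km
E20–E4: √((-0.1304·111.32)² + (-0.1147·102.22)²) = √(210.717972 + 137.467042) = 18.6597 km
E20–E3: √((0.0099·111.32)² + (0.0102·102.22)²) = √(1.214554 + 1.087107) = 1.5171 km
E20–E17: √((-0.0406·111.32)² + (-0.0494·102.22)²) = √(20.426712 + 25.499147) = 6.7769 km
E20–E7: √((0.0271·111.32)² + (0.0319·102.22)²) = √(9.100913 + 10.632934) = 4.4423 km
E20–E12: √((-0.0105·111.32)² + (-0.0493·102.22)²) = √(1.366234 + 25.396016) = 5.1732 km
E4–E3: √((0.1403·111.32)² + (0.1249·102.22)²) = √(243.928046 + 163.003388) = 20.1725 km
E4–E17: √((0.0898·111.32)² + (0.0653·102.22)²) = √(99.930732 + 44.555171) = 12.0202 km
E4–E7: √((0.1575·111.32)² + (0.1466·102.22)²) = √(307.402582 + 224.563772) = 23.0644 km
E4–E12: √((0.1199·111.32)² + (0.0654·102.22)²) = √(178.149563 + 44.691739) = 14.9279 km
E3–E17: √((-0.0505·111.32)² + (-0.0596·102.22)²) = √(31.603061 + 37.116266) = 8.2897 km
E3–E7: √((0.0172·111.32)² + (0.0217·102.22)²) = √(3.666091 + 4.920296) = 2.9303 km
E3–E12: √((-0.0204·111.32)² + (-0.0595·102.22)²) = √(5.157114 + 36.991819) = 6.4922 km
E17–E7: √((0.0677·111.32)² + (0.0813·102.22)²) = √(56.796782 + 69.064178) = 11.2188 km
E17–E12: √((0.0301·111.32)² + (0.0001·102.22)²) = √(11.227405 + 0.000104) = 3.3507 km
E7–E12: √((-0.0376·111.32)² + (-0.0812·102.22)²) = √(17.519515 + 68.894382) = 9.2959 km
Closest pair: E20–E3 at 1.5171 km.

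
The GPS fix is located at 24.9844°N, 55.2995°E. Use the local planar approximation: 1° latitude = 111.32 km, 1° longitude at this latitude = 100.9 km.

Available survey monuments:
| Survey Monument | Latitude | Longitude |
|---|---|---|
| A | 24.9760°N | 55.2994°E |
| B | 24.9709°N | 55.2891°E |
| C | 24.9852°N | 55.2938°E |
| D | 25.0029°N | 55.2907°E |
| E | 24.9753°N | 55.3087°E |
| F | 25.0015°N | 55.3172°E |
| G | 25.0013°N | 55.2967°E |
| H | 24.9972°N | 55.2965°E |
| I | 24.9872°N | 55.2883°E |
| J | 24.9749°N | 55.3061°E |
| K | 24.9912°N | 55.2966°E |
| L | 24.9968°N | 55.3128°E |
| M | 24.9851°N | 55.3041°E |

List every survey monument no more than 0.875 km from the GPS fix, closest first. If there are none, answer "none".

Distances from 24.9844°N, 55.2995°E:
A: 0.9351 km
B: 1.8329 km
C: 0.5820 km
D: 2.2427 km
E: 1.3740 km
F: 2.6102 km
G: 1.9024 km
H: 1.4567 km
I: 1.1723 km
J: 1.2497 km
K: 0.8116 km
L: 1.9252 km
M: 0.4706 km
Threshold 0.875 km: M (0.4706 km), C (0.5820 km), K (0.8116 km) are within range.

M, C, K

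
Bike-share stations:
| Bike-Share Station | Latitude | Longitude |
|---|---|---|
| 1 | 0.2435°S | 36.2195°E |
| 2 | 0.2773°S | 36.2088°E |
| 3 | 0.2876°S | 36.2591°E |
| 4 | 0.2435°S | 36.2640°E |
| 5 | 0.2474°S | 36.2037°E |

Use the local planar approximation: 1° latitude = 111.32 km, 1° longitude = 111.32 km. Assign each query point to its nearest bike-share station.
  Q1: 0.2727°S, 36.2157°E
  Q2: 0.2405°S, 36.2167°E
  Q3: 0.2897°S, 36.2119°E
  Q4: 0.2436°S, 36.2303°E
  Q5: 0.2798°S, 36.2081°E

Q1→2; Q2→1; Q3→2; Q4→1; Q5→2

Q1 at 0.2727°S, 36.2157°E:
  1: √((0.0292·111.32)² + (0.0038·111.32)²) = √(10.566036 + 0.178943) = 3.2780 km
  2: √((-0.0046·111.32)² + (-0.0069·111.32)²) = √(0.262218 + 0.589990) = 0.9232 km
  3: √((-0.0149·111.32)² + (0.0434·111.32)²) = √(2.751180 + 23.341344) = 5.1081 km
  4: √((0.0292·111.32)² + (0.0483·111.32)²) = √(10.566036 + 28.909505) = 6.2830 km
  5: √((0.0253·111.32)² + (-0.0120·111.32)²) = √(7.932086 + 1.784469) = 3.1171 km
  → nearest: 2 (0.9232 km)
Q2 at 0.2405°S, 36.2167°E:
  1: √((-0.0030·111.32)² + (0.0028·111.32)²) = √(0.111529 + 0.097154) = 0.4568 km
  2: √((-0.0368·111.32)² + (-0.0079·111.32)²) = √(16.781935 + 0.773394) = 4.1899 km
  3: √((-0.0471·111.32)² + (0.0424·111.32)²) = √(27.490853 + 22.278098) = 7.0547 km
  4: √((-0.0030·111.32)² + (0.0473·111.32)²) = √(0.111529 + 27.724816) = 5.2760 km
  5: √((-0.0069·111.32)² + (-0.0130·111.32)²) = √(0.589990 + 2.094272) = 1.6384 km
  → nearest: 1 (0.4568 km)
Q3 at 0.2897°S, 36.2119°E:
  1: √((0.0462·111.32)² + (0.0076·111.32)²) = √(26.450284 + 0.715770) = 5.2121 km
  2: √((0.0124·111.32)² + (-0.0031·111.32)²) = √(1.905416 + 0.119088) = 1.4229 km
  3: √((0.0021·111.32)² + (0.0472·111.32)²) = √(0.054649 + 27.607711) = 5.2595 km
  4: √((0.0462·111.32)² + (0.0521·111.32)²) = √(26.450284 + 33.637355) = 7.7516 km
  5: √((0.0423·111.32)² + (-0.0082·111.32)²) = √(22.173136 + 0.833248) = 4.7965 km
  → nearest: 2 (1.4229 km)
Q4 at 0.2436°S, 36.2303°E:
  1: √((0.0001·111.32)² + (-0.0108·111.32)²) = √(0.000124 + 1.445419) = 1.2023 km
  2: √((-0.0337·111.32)² + (-0.0215·111.32)²) = √(14.073632 + 5.728268) = 4.4499 km
  3: √((-0.0440·111.32)² + (0.0288·111.32)²) = √(23.991188 + 10.278539) = 5.8540 km
  4: √((0.0001·111.32)² + (0.0337·111.32)²) = √(0.000124 + 14.073632) = 3.7515 km
  5: √((-0.0038·111.32)² + (-0.0266·111.32)²) = √(0.178943 + 8.768184) = 2.9912 km
  → nearest: 1 (1.2023 km)
Q5 at 0.2798°S, 36.2081°E:
  1: √((0.0363·111.32)² + (0.0114·111.32)²) = √(16.329002 + 1.610483) = 4.2355 km
  2: √((0.0025·111.32)² + (0.0007·111.32)²) = √(0.077451 + 0.006072) = 0.2890 km
  3: √((-0.0078·111.32)² + (0.0510·111.32)²) = √(0.753938 + 32.231962) = 5.7433 km
  4: √((0.0363·111.32)² + (0.0559·111.32)²) = √(16.329002 + 38.723090) = 7.4197 km
  5: √((0.0324·111.32)² + (-0.0044·111.32)²) = √(13.008775 + 0.239912) = 3.6399 km
  → nearest: 2 (0.2890 km)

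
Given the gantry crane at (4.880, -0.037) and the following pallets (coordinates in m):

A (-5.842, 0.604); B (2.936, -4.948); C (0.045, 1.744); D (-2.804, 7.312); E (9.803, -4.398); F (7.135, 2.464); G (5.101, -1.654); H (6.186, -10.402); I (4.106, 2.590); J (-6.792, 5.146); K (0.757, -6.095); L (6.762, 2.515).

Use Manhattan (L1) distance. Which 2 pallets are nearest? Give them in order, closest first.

Distances from (4.880, -0.037):
A: |-10.722| + |0.641| = 10.722 + 0.641 = 11.363 m
B: |-1.944| + |-4.911| = 1.944 + 4.911 = 6.855 m
C: |-4.835| + |1.781| = 4.835 + 1.781 = 6.616 m
D: |-7.684| + |7.349| = 7.684 + 7.349 = 15.033 m
E: |4.923| + |-4.361| = 4.923 + 4.361 = 9.284 m
F: |2.255| + |2.501| = 2.255 + 2.501 = 4.756 m
G: |0.221| + |-1.617| = 0.221 + 1.617 = 1.838 m
H: |1.306| + |-10.365| = 1.306 + 10.365 = 11.671 m
I: |-0.774| + |2.627| = 0.774 + 2.627 = 3.401 m
J: |-11.672| + |5.183| = 11.672 + 5.183 = 16.855 m
K: |-4.123| + |-6.058| = 4.123 + 6.058 = 10.181 m
L: |1.882| + |2.552| = 1.882 + 2.552 = 4.434 m
Sorted: G (1.838 m) < I (3.401 m) < L (4.434 m) < F (4.756 m) < …

G, I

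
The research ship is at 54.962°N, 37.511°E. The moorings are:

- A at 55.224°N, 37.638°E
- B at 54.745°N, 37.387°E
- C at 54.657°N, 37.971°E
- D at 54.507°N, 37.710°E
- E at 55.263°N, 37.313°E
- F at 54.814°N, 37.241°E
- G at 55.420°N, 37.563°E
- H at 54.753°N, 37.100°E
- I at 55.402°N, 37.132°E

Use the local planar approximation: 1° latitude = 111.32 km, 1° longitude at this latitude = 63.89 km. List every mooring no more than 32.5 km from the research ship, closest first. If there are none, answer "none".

F, B, A

Distances from 54.962°N, 37.511°E:
A: √((0.262·111.32)² + (0.127·63.89)²) = √(850.64622 + 65.83748) = 30.273 km
B: √((-0.217·111.32)² + (-0.124·63.89)²) = √(583.53359 + 62.76379) = 25.422 km
C: √((-0.305·111.32)² + (0.460·63.89)²) = √(1152.77905 + 863.73683) = 44.906 km
D: √((-0.455·111.32)² + (0.199·63.89)²) = √(2565.48328 + 161.64859) = 52.222 km
E: √((0.301·111.32)² + (-0.198·63.89)²) = √(1122.74049 + 160.02807) = 35.816 km
F: √((-0.148·111.32)² + (-0.270·63.89)²) = √(271.43749 + 297.57285) = 23.854 km
G: √((0.458·111.32)² + (0.052·63.89)²) = √(2599.42536 + 11.03754) = 51.093 km
H: √((-0.209·111.32)² + (-0.411·63.89)²) = √(541.30117 + 689.52405) = 35.083 km
I: √((0.440·111.32)² + (-0.379·63.89)²) = √(2399.11877 + 586.33281) = 54.639 km
Threshold 32.5 km: F (23.854 km), B (25.422 km), A (30.273 km) are within range.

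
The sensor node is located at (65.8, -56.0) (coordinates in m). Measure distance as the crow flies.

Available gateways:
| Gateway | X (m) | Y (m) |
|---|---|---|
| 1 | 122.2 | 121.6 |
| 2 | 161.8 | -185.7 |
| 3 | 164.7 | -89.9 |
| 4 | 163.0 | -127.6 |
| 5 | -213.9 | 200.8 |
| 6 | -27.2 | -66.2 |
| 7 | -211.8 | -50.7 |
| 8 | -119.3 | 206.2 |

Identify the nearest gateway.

6

Distances from (65.8, -56.0):
1: 186.3 m
2: 161.4 m
3: 104.5 m
4: 120.7 m
5: 379.7 m
6: 93.6 m
7: 277.7 m
8: 321.0 m
Minimum: 6 at 93.6 m.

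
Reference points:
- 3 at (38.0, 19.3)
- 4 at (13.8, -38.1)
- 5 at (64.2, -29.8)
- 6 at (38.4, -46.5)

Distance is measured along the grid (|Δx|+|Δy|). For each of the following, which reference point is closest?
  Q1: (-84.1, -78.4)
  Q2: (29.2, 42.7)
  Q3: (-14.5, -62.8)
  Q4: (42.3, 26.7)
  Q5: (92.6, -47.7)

Q1 at (-84.1, -78.4):
  3: |122.1| + |97.7| = 122.1 + 97.7 = 219.8
  4: |97.9| + |40.3| = 97.9 + 40.3 = 138.2
  5: |148.3| + |48.6| = 148.3 + 48.6 = 196.9
  6: |122.5| + |31.9| = 122.5 + 31.9 = 154.4
  → nearest: 4 (138.2)
Q2 at (29.2, 42.7):
  3: |8.8| + |-23.4| = 8.8 + 23.4 = 32.2
  4: |-15.4| + |-80.8| = 15.4 + 80.8 = 96.2
  5: |35.0| + |-72.5| = 35.0 + 72.5 = 107.5
  6: |9.2| + |-89.2| = 9.2 + 89.2 = 98.4
  → nearest: 3 (32.2)
Q3 at (-14.5, -62.8):
  3: |52.5| + |82.1| = 52.5 + 82.1 = 134.6
  4: |28.3| + |24.7| = 28.3 + 24.7 = 53.0
  5: |78.7| + |33.0| = 78.7 + 33.0 = 111.7
  6: |52.9| + |16.3| = 52.9 + 16.3 = 69.2
  → nearest: 4 (53.0)
Q4 at (42.3, 26.7):
  3: |-4.3| + |-7.4| = 4.3 + 7.4 = 11.7
  4: |-28.5| + |-64.8| = 28.5 + 64.8 = 93.3
  5: |21.9| + |-56.5| = 21.9 + 56.5 = 78.4
  6: |-3.9| + |-73.2| = 3.9 + 73.2 = 77.1
  → nearest: 3 (11.7)
Q5 at (92.6, -47.7):
  3: |-54.6| + |67.0| = 54.6 + 67.0 = 121.6
  4: |-78.8| + |9.6| = 78.8 + 9.6 = 88.4
  5: |-28.4| + |17.9| = 28.4 + 17.9 = 46.3
  6: |-54.2| + |1.2| = 54.2 + 1.2 = 55.4
  → nearest: 5 (46.3)

Q1→4; Q2→3; Q3→4; Q4→3; Q5→5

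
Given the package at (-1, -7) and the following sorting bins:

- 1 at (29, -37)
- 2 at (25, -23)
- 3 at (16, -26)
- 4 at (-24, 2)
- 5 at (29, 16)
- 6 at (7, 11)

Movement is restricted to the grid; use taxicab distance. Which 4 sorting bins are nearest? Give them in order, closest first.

Distances from (-1, -7):
1: |30| + |-30| = 30 + 30 = 60
2: |26| + |-16| = 26 + 16 = 42
3: |17| + |-19| = 17 + 19 = 36
4: |-23| + |9| = 23 + 9 = 32
5: |30| + |23| = 30 + 23 = 53
6: |8| + |18| = 8 + 18 = 26
Sorted: 6 (26) < 4 (32) < 3 (36) < 2 (42) < 5 (53) < 1 (60)

6, 4, 3, 2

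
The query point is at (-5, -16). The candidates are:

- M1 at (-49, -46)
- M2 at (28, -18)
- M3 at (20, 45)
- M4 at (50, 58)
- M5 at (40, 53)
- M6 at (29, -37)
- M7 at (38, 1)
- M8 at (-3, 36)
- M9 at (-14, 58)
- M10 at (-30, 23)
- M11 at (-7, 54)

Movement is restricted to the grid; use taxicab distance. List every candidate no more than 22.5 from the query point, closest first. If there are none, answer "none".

none

Distances from (-5, -16):
M1: 74
M2: 35
M3: 86
M4: 129
M5: 114
M6: 55
M7: 60
M8: 54
M9: 83
M10: 64
M11: 72
Threshold 22.5: none within range.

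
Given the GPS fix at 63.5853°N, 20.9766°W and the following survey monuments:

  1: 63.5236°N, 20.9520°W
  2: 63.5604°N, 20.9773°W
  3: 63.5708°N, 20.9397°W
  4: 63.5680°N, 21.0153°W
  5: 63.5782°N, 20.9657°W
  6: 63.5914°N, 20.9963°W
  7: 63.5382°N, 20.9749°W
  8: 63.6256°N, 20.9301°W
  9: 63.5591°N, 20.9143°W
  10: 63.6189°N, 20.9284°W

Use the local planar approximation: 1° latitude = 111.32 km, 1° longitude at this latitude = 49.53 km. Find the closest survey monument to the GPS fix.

5

Distances from 63.5853°N, 20.9766°W:
1: √((-0.0617·111.32)² + (0.0246·49.53)²) = √(47.175523 + 1.484591) = 6.9757 km
2: √((-0.0249·111.32)² + (-0.0007·49.53)²) = √(7.683252 + 0.001202) = 2.7721 km
3: √((-0.0145·111.32)² + (0.0369·49.53)²) = √(2.605448 + 3.340330) = 2.4384 km
4: √((-0.0173·111.32)² + (-0.0387·49.53)²) = √(3.708844 + 3.674164) = 2.7172 km
5: √((-0.0071·111.32)² + (0.0109·49.53)²) = √(0.624688 + 0.291467) = 0.9572 km
6: √((0.0061·111.32)² + (-0.0197·49.53)²) = √(0.461112 + 0.952070) = 1.1888 km
7: √((-0.0471·111.32)² + (0.0017·49.53)²) = √(27.490853 + 0.007090) = 5.2438 km
8: √((0.0403·111.32)² + (0.0465·49.53)²) = √(20.125955 + 5.304477) = 5.0429 km
9: √((-0.0262·111.32)² + (0.0623·49.53)²) = √(8.506462 + 9.521662) = 4.2460 km
10: √((0.0336·111.32)² + (0.0482·49.53)²) = √(13.990233 + 5.699421) = 4.4373 km
Minimum: 5 at 0.9572 km.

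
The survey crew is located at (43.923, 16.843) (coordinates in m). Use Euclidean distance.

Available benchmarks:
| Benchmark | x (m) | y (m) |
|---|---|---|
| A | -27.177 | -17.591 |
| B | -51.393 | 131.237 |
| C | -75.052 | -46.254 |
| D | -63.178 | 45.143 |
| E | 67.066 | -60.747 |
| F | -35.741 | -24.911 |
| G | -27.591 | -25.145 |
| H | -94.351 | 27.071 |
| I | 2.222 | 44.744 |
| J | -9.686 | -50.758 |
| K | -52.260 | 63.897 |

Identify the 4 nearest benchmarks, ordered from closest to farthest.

Distances from (43.923, 16.843):
A: 78.999 m
B: 148.900 m
C: 134.671 m
D: 110.777 m
E: 80.968 m
F: 89.943 m
G: 82.929 m
H: 138.652 m
I: 50.174 m
J: 86.278 m
K: 107.076 m
Sorted: I (50.174 m) < A (78.999 m) < E (80.968 m) < G (82.929 m) < J (86.278 m) < F (89.943 m) < …

I, A, E, G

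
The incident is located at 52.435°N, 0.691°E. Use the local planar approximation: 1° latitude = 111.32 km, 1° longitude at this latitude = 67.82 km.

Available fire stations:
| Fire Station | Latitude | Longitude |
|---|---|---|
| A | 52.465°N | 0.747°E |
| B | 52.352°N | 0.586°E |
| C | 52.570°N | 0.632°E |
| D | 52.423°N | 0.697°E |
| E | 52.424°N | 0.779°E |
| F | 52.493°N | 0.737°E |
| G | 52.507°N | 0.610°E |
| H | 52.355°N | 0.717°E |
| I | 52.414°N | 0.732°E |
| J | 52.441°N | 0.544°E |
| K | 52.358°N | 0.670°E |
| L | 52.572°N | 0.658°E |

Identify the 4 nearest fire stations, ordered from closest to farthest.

D, I, A, E

Distances from 52.435°N, 0.691°E:
A: 5.057 km
B: 11.665 km
C: 15.552 km
D: 1.396 km
E: 6.092 km
F: 7.171 km
G: 9.717 km
H: 9.078 km
I: 3.633 km
J: 9.992 km
K: 8.689 km
L: 15.414 km
Sorted: D (1.396 km) < I (3.633 km) < A (5.057 km) < E (6.092 km) < F (7.171 km) < K (8.689 km) < …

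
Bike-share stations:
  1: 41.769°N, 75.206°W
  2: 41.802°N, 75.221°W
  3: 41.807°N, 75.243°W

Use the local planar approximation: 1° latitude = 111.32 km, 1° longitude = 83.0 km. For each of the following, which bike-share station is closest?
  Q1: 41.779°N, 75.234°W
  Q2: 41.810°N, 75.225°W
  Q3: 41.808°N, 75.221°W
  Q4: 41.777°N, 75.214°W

Q1→1; Q2→2; Q3→2; Q4→1

Q1 at 41.779°N, 75.234°W:
  1: 2.577 km
  2: 2.778 km
  3: 3.205 km
  → nearest: 1 (2.577 km)
Q2 at 41.810°N, 75.225°W:
  1: 4.829 km
  2: 0.950 km
  3: 1.531 km
  → nearest: 2 (0.950 km)
Q3 at 41.808°N, 75.221°W:
  1: 4.516 km
  2: 0.668 km
  3: 1.829 km
  → nearest: 2 (0.668 km)
Q4 at 41.777°N, 75.214°W:
  1: 1.111 km
  2: 2.843 km
  3: 4.117 km
  → nearest: 1 (1.111 km)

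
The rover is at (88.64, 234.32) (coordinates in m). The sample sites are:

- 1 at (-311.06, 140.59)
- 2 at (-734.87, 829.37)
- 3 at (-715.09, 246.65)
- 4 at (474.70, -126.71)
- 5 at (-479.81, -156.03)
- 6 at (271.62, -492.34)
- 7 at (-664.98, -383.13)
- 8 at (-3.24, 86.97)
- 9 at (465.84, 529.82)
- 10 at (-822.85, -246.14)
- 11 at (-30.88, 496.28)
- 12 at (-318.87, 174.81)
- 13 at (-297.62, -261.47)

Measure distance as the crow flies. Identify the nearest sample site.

8

Distances from (88.64, 234.32):
1: √((-399.70)² + (-93.73)²) = √(159760.0900 + 8785.3129) = 410.54 m
2: √((-823.51)² + (595.05)²) = √(678168.7201 + 354084.5025) = 1016.00 m
3: √((-803.73)² + (12.33)²) = √(645981.9129 + 152.0289) = 803.82 m
4: √((386.06)² + (-361.03)²) = √(149042.3236 + 130342.6609) = 528.57 m
5: √((-568.45)² + (-390.35)²) = √(323135.4025 + 152373.1225) = 689.57 m
6: √((182.98)² + (-726.66)²) = √(33481.6804 + 528034.7556) = 749.34 m
7: √((-753.62)² + (-617.45)²) = √(567943.1044 + 381244.5025) = 974.26 m
8: √((-91.88)² + (-147.35)²) = √(8441.9344 + 21712.0225) = 173.65 m
9: √((377.20)² + (295.50)²) = √(142279.8400 + 87320.2500) = 479.17 m
10: √((-911.49)² + (-480.46)²) = √(830814.0201 + 230841.8116) = 1030.37 m
11: √((-119.52)² + (261.96)²) = √(14285.0304 + 68623.0416) = 287.94 m
12: √((-407.51)² + (-59.51)²) = √(166064.4001 + 3541.4401) = 411.83 m
13: √((-386.26)² + (-495.79)²) = √(149196.7876 + 245807.7241) = 628.49 m
Minimum: 8 at 173.65 m.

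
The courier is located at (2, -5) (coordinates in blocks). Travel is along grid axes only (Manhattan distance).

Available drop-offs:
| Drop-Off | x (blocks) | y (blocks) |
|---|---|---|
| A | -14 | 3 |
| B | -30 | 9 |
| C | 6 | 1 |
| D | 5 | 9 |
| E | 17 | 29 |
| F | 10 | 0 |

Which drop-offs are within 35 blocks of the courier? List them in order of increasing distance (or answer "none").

Distances from (2, -5):
A: |-16| + |8| = 16 + 8 = 24 blocks
B: |-32| + |14| = 32 + 14 = 46 blocks
C: |4| + |6| = 4 + 6 = 10 blocks
D: |3| + |14| = 3 + 14 = 17 blocks
E: |15| + |34| = 15 + 34 = 49 blocks
F: |8| + |5| = 8 + 5 = 13 blocks
Threshold 35 blocks: C (10 blocks), F (13 blocks), D (17 blocks), A (24 blocks) are within range.

C, F, D, A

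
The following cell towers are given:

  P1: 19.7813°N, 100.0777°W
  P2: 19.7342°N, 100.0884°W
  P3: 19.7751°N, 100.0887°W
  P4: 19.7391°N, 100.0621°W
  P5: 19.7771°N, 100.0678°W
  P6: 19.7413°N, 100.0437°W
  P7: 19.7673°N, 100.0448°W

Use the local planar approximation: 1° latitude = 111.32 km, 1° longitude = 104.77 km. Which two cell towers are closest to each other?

Pairwise distances:
P1–P2: 5.3617 km
P1–P3: 1.3433 km
P1–P4: 4.9739 km
P1–P5: 1.1377 km
P1–P6: 5.7023 km
P1–P7: 3.7829 km
P2–P3: 4.5531 km
P2–P4: 2.8089 km
P2–P5: 5.2407 km
P2–P6: 4.7494 km
P2–P7: 5.8688 km
P3–P4: 4.8813 km
P3–P5: 2.2010 km
P3–P6: 6.0320 km
P3–P7: 4.6806 km
P4–P5: 4.2721 km
P4–P6: 1.9433 km
P4–P7: 3.6249 km
P5–P6: 4.7178 km
P5–P7: 2.6452 km
P6–P7: 2.8966 km
Closest pair: P1–P5 at 1.1377 km.

P1 and P5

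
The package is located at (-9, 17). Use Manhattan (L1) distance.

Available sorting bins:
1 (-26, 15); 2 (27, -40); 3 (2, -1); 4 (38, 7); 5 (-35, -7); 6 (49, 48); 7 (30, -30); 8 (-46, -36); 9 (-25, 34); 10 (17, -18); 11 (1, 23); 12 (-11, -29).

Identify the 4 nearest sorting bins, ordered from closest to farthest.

11, 1, 3, 9

Distances from (-9, 17):
1: |-17| + |-2| = 17 + 2 = 19
2: |36| + |-57| = 36 + 57 = 93
3: |11| + |-18| = 11 + 18 = 29
4: |47| + |-10| = 47 + 10 = 57
5: |-26| + |-24| = 26 + 24 = 50
6: |58| + |31| = 58 + 31 = 89
7: |39| + |-47| = 39 + 47 = 86
8: |-37| + |-53| = 37 + 53 = 90
9: |-16| + |17| = 16 + 17 = 33
10: |26| + |-35| = 26 + 35 = 61
11: |10| + |6| = 10 + 6 = 16
12: |-2| + |-46| = 2 + 46 = 48
Sorted: 11 (16) < 1 (19) < 3 (29) < 9 (33) < 12 (48) < 5 (50) < …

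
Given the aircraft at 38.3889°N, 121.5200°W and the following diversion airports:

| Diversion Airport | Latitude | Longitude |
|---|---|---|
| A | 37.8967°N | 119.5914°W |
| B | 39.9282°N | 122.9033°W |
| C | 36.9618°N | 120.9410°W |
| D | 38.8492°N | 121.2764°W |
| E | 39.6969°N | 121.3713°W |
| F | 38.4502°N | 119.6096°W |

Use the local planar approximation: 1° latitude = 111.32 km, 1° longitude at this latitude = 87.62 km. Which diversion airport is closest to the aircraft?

D

Distances from 38.3889°N, 121.5200°W:
A: 177.6449 km
B: 209.8883 km
C: 166.7686 km
D: 55.5083 km
E: 146.1883 km
F: 167.5283 km
Minimum: D at 55.5083 km.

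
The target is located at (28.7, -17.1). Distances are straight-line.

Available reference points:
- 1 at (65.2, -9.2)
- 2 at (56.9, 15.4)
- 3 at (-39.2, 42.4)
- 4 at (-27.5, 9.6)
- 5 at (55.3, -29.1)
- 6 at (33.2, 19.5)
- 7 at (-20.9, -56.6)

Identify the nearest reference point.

5

Distances from (28.7, -17.1):
1: 37.3
2: 43.0
3: 90.3
4: 62.2
5: 29.2
6: 36.9
7: 63.4
Minimum: 5 at 29.2.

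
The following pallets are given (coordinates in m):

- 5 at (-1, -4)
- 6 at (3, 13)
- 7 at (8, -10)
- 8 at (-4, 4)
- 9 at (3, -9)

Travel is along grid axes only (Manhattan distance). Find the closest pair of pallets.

Pairwise distances:
5–6: 21 m
5–7: 15 m
5–8: 11 m
5–9: 9 m
6–7: 28 m
6–8: 16 m
6–9: 22 m
7–8: 26 m
7–9: 6 m
8–9: 20 m
Closest pair: 7–9 at 6 m.

7 and 9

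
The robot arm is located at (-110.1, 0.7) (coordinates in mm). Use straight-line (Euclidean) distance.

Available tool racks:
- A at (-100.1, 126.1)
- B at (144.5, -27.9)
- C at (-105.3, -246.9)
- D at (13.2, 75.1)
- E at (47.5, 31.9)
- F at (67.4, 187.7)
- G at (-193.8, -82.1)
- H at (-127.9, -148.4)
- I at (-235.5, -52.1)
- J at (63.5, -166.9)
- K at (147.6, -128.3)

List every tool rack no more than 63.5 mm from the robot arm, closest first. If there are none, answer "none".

Distances from (-110.1, 0.7):
A: √((10.0)² + (125.4)²) = √(100.000 + 15725.160) = 125.8 mm
B: √((254.6)² + (-28.6)²) = √(64821.160 + 817.960) = 256.2 mm
C: √((4.8)² + (-247.6)²) = √(23.040 + 61305.760) = 247.6 mm
D: √((123.3)² + (74.4)²) = √(15202.890 + 5535.360) = 144.0 mm
E: √((157.6)² + (31.2)²) = √(24837.760 + 973.440) = 160.7 mm
F: √((177.5)² + (187.0)²) = √(31506.250 + 34969.000) = 257.8 mm
G: √((-83.7)² + (-82.8)²) = √(7005.690 + 6855.840) = 117.7 mm
H: √((-17.8)² + (-149.1)²) = √(316.840 + 22230.810) = 150.2 mm
I: √((-125.4)² + (-52.8)²) = √(15725.160 + 2787.840) = 136.1 mm
J: √((173.6)² + (-167.6)²) = √(30136.960 + 28089.760) = 241.3 mm
K: √((257.7)² + (-129.0)²) = √(66409.290 + 16641.000) = 288.2 mm
Threshold 63.5 mm: none within range.

none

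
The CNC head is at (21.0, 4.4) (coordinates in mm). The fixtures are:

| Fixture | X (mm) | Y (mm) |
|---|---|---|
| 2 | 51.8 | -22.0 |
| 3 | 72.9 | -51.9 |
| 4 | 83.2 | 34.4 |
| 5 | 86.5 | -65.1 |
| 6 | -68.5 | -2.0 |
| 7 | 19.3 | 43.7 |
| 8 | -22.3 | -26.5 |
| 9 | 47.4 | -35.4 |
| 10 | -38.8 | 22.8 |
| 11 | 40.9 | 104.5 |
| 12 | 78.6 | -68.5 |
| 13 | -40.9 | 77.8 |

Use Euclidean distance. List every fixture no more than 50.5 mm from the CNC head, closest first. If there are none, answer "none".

Distances from (21.0, 4.4):
2: √((30.8)² + (-26.4)²) = √(948.640 + 696.960) = 40.6 mm
3: √((51.9)² + (-56.3)²) = √(2693.610 + 3169.690) = 76.6 mm
4: √((62.2)² + (30.0)²) = √(3868.840 + 900.000) = 69.1 mm
5: √((65.5)² + (-69.5)²) = √(4290.250 + 4830.250) = 95.5 mm
6: √((-89.5)² + (-6.4)²) = √(8010.250 + 40.960) = 89.7 mm
7: √((-1.7)² + (39.3)²) = √(2.890 + 1544.490) = 39.3 mm
8: √((-43.3)² + (-30.9)²) = √(1874.890 + 954.810) = 53.2 mm
9: √((26.4)² + (-39.8)²) = √(696.960 + 1584.040) = 47.8 mm
10: √((-59.8)² + (18.4)²) = √(3576.040 + 338.560) = 62.6 mm
11: √((19.9)² + (100.1)²) = √(396.010 + 10020.010) = 102.1 mm
12: √((57.6)² + (-72.9)²) = √(3317.760 + 5314.410) = 92.9 mm
13: √((-61.9)² + (73.4)²) = √(3831.610 + 5387.560) = 96.0 mm
Threshold 50.5 mm: 7 (39.3 mm), 2 (40.6 mm), 9 (47.8 mm) are within range.

7, 2, 9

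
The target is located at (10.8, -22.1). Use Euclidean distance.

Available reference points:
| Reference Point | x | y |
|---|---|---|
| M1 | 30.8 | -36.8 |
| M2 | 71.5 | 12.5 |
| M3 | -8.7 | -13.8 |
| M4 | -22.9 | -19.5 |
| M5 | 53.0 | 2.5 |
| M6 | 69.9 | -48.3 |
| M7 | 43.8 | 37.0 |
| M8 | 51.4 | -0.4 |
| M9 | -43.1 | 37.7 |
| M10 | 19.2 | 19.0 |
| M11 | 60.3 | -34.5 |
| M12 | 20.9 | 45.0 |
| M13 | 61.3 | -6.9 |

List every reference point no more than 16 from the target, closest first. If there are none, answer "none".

none

Distances from (10.8, -22.1):
M1: 24.8
M2: 69.9
M3: 21.2
M4: 33.8
M5: 48.8
M6: 64.6
M7: 67.7
M8: 46.0
M9: 80.5
M10: 41.9
M11: 51.0
M12: 67.9
M13: 52.7
Threshold 16: none within range.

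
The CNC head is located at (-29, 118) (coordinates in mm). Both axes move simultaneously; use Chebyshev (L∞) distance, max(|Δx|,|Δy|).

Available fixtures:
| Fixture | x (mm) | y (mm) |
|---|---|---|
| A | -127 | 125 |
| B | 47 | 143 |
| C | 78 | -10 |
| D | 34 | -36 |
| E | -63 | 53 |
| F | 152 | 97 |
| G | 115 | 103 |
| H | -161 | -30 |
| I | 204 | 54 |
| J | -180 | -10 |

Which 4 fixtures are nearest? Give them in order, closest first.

E, B, A, C

Distances from (-29, 118):
A: max(|-98|, |7|) = 98 mm
B: max(|76|, |25|) = 76 mm
C: max(|107|, |-128|) = 128 mm
D: max(|63|, |-154|) = 154 mm
E: max(|-34|, |-65|) = 65 mm
F: max(|181|, |-21|) = 181 mm
G: max(|144|, |-15|) = 144 mm
H: max(|-132|, |-148|) = 148 mm
I: max(|233|, |-64|) = 233 mm
J: max(|-151|, |-128|) = 151 mm
Sorted: E (65 mm) < B (76 mm) < A (98 mm) < C (128 mm) < G (144 mm) < H (148 mm) < …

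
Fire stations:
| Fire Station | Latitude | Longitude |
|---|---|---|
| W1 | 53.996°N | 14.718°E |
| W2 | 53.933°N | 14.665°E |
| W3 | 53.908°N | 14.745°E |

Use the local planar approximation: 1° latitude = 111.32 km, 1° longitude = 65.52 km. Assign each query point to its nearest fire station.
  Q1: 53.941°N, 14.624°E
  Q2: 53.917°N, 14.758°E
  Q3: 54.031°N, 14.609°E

Q1 at 53.941°N, 14.624°E:
  W1: √((0.055·111.32)² + (0.094·65.52)²) = √(37.48623 + 37.93180) = 8.684 km
  W2: √((-0.008·111.32)² + (0.041·65.52)²) = √(0.79310 + 7.21632) = 2.830 km
  W3: √((-0.033·111.32)² + (0.121·65.52)²) = √(13.49504 + 62.85192) = 8.738 km
  → nearest: W2 (2.830 km)
Q2 at 53.917°N, 14.758°E:
  W1: √((0.079·111.32)² + (-0.040·65.52)²) = √(77.33936 + 6.86859) = 9.176 km
  W2: √((0.016·111.32)² + (-0.093·65.52)²) = √(3.17239 + 37.12904) = 6.348 km
  W3: √((-0.009·111.32)² + (-0.013·65.52)²) = √(1.00376 + 0.72550) = 1.315 km
  → nearest: W3 (1.315 km)
Q3 at 54.031°N, 14.609°E:
  W1: √((-0.035·111.32)² + (0.109·65.52)²) = √(15.18037 + 51.00359) = 8.135 km
  W2: √((-0.098·111.32)² + (0.056·65.52)²) = √(119.01414 + 13.46244) = 11.510 km
  W3: √((-0.123·111.32)² + (0.136·65.52)²) = √(187.48072 + 79.40093) = 16.337 km
  → nearest: W1 (8.135 km)

Q1→W2; Q2→W3; Q3→W1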